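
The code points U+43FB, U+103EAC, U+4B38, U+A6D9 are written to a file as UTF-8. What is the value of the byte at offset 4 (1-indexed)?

0xF4

1-indexed offset 4 is 0-indexed offset 3.
U+43FB → 3-byte form E4 8F BB at offsets 0–2.
U+103EAC → 4-byte form F4 83 BA AC at offsets 3–6.
Offset 3 falls in char 2's range; it's byte 1 of F4 83 BA AC = 0xF4.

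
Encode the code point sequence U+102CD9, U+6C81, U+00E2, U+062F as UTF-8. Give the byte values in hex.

U+102CD9: 4-byte form → F4 82 B3 99.
U+6C81: 3-byte form → E6 B2 81.
U+00E2: 2-byte form → C3 A2.
U+062F: 2-byte form → D8 AF.
Concatenated (11 bytes): F4 82 B3 99 E6 B2 81 C3 A2 D8 AF.

F4 82 B3 99 E6 B2 81 C3 A2 D8 AF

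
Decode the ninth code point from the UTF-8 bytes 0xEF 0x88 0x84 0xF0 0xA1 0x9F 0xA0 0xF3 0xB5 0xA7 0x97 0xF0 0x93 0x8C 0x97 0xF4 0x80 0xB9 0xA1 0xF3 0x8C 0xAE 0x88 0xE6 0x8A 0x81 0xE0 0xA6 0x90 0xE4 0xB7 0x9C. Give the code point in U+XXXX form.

Offset 0: leading byte 0xEF = 11101111 → 3-byte char #1 = EF 88 84.
Offset 3: leading byte 0xF0 = 11110000 → 4-byte char #2 = F0 A1 9F A0.
Offset 7: leading byte 0xF3 = 11110011 → 4-byte char #3 = F3 B5 A7 97.
Offset 11: leading byte 0xF0 = 11110000 → 4-byte char #4 = F0 93 8C 97.
Offset 15: leading byte 0xF4 = 11110100 → 4-byte char #5 = F4 80 B9 A1.
Offset 19: leading byte 0xF3 = 11110011 → 4-byte char #6 = F3 8C AE 88.
Offset 23: leading byte 0xE6 = 11100110 → 3-byte char #7 = E6 8A 81.
Offset 26: leading byte 0xE0 = 11100000 → 3-byte char #8 = E0 A6 90.
Offset 29: leading byte 0xE4 = 11100100 → 3-byte char #9 = E4 B7 9C.
Leading byte 0xE4 = 11100100 matches 1110xxxx → 3-byte sequence.
Byte 1: 0xE4 = 11100100, payload 0100 (4 bits).
Byte 2: 0xB7 = 10110111 (10xxxxxx ✓), payload 110111.
Byte 3: 0x9C = 10011100 (10xxxxxx ✓), payload 011100.
Concatenate: 0100110111011100 = 0x4DDC (16 bits → U+4DDC).

U+4DDC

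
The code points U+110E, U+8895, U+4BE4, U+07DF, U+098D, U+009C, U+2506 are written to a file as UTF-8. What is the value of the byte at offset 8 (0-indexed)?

U+110E → 3-byte form E1 84 8E at offsets 0–2.
U+8895 → 3-byte form E8 A2 95 at offsets 3–5.
U+4BE4 → 3-byte form E4 AF A4 at offsets 6–8.
Offset 8 falls in char 3's range; it's byte 3 of E4 AF A4 = 0xA4.

0xA4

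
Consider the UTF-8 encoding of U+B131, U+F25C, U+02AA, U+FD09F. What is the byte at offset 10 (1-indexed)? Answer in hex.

0xBD

1-indexed offset 10 is 0-indexed offset 9.
U+B131 → 3-byte form EB 84 B1 at offsets 0–2.
U+F25C → 3-byte form EF 89 9C at offsets 3–5.
U+02AA → 2-byte form CA AA at offsets 6–7.
U+FD09F → 4-byte form F3 BD 82 9F at offsets 8–11.
Offset 9 falls in char 4's range; it's byte 2 of F3 BD 82 9F = 0xBD.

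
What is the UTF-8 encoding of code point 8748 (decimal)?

E2 88 AC

U+222C = 0x222C = 8748 decimal. In range U+0800–U+FFFF → 3-byte form: 1110xxxx 10xxxxxx 10xxxxxx.
Binary (16 bits): 0010001000101100.
Split 4+6+6: 0010 | 001000 | 101100.
Byte 1: 11100010 = 0xE2.
Byte 2: 10001000 = 0x88.
Byte 3: 10101100 = 0xAC.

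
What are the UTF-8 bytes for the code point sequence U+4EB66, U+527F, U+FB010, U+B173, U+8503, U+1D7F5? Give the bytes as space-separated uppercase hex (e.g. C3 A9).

U+4EB66: 4-byte form → F1 8E AD A6.
U+527F: 3-byte form → E5 89 BF.
U+FB010: 4-byte form → F3 BB 80 90.
U+B173: 3-byte form → EB 85 B3.
U+8503: 3-byte form → E8 94 83.
U+1D7F5: 4-byte form → F0 9D 9F B5.
Concatenated (21 bytes): F1 8E AD A6 E5 89 BF F3 BB 80 90 EB 85 B3 E8 94 83 F0 9D 9F B5.

F1 8E AD A6 E5 89 BF F3 BB 80 90 EB 85 B3 E8 94 83 F0 9D 9F B5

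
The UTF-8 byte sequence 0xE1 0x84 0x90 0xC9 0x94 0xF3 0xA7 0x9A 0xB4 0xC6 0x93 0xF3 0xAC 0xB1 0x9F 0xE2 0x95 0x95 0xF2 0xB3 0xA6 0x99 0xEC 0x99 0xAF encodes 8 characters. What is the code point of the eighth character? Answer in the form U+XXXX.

Offset 0: leading byte 0xE1 = 11100001 → 3-byte char #1 = E1 84 90.
Offset 3: leading byte 0xC9 = 11001001 → 2-byte char #2 = C9 94.
Offset 5: leading byte 0xF3 = 11110011 → 4-byte char #3 = F3 A7 9A B4.
Offset 9: leading byte 0xC6 = 11000110 → 2-byte char #4 = C6 93.
Offset 11: leading byte 0xF3 = 11110011 → 4-byte char #5 = F3 AC B1 9F.
Offset 15: leading byte 0xE2 = 11100010 → 3-byte char #6 = E2 95 95.
Offset 18: leading byte 0xF2 = 11110010 → 4-byte char #7 = F2 B3 A6 99.
Offset 22: leading byte 0xEC = 11101100 → 3-byte char #8 = EC 99 AF.
Leading byte 0xEC = 11101100 matches 1110xxxx → 3-byte sequence.
Byte 1: 0xEC = 11101100, payload 1100 (4 bits).
Byte 2: 0x99 = 10011001 (10xxxxxx ✓), payload 011001.
Byte 3: 0xAF = 10101111 (10xxxxxx ✓), payload 101111.
Concatenate: 1100011001101111 = 0xC66F (16 bits → U+C66F).

U+C66F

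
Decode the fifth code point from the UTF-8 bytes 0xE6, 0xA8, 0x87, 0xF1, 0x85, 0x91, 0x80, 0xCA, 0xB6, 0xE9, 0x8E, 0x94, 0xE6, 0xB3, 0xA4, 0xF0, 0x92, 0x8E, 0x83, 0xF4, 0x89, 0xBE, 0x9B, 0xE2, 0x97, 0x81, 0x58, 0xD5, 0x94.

U+6CE4

Offset 0: leading byte 0xE6 = 11100110 → 3-byte char #1 = E6 A8 87.
Offset 3: leading byte 0xF1 = 11110001 → 4-byte char #2 = F1 85 91 80.
Offset 7: leading byte 0xCA = 11001010 → 2-byte char #3 = CA B6.
Offset 9: leading byte 0xE9 = 11101001 → 3-byte char #4 = E9 8E 94.
Offset 12: leading byte 0xE6 = 11100110 → 3-byte char #5 = E6 B3 A4.
Leading byte 0xE6 = 11100110 matches 1110xxxx → 3-byte sequence.
Byte 1: 0xE6 = 11100110, payload 0110 (4 bits).
Byte 2: 0xB3 = 10110011 (10xxxxxx ✓), payload 110011.
Byte 3: 0xA4 = 10100100 (10xxxxxx ✓), payload 100100.
Concatenate: 0110110011100100 = 0x6CE4 (16 bits → U+6CE4).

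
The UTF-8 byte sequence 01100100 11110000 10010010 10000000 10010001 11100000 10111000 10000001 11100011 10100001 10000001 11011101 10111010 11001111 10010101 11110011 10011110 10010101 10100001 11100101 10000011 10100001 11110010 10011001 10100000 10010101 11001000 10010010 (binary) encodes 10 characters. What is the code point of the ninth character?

Offset 0: leading byte 0x64 = 01100100 → 1-byte char #1 = 64.
Offset 1: leading byte 0xF0 = 11110000 → 4-byte char #2 = F0 92 80 91.
Offset 5: leading byte 0xE0 = 11100000 → 3-byte char #3 = E0 B8 81.
Offset 8: leading byte 0xE3 = 11100011 → 3-byte char #4 = E3 A1 81.
Offset 11: leading byte 0xDD = 11011101 → 2-byte char #5 = DD BA.
Offset 13: leading byte 0xCF = 11001111 → 2-byte char #6 = CF 95.
Offset 15: leading byte 0xF3 = 11110011 → 4-byte char #7 = F3 9E 95 A1.
Offset 19: leading byte 0xE5 = 11100101 → 3-byte char #8 = E5 83 A1.
Offset 22: leading byte 0xF2 = 11110010 → 4-byte char #9 = F2 99 A0 95.
Leading byte 0xF2 = 11110010 matches 11110xxx → 4-byte sequence.
Byte 1: 0xF2 = 11110010, payload 010 (3 bits).
Byte 2: 0x99 = 10011001 (10xxxxxx ✓), payload 011001.
Byte 3: 0xA0 = 10100000 (10xxxxxx ✓), payload 100000.
Byte 4: 0x95 = 10010101 (10xxxxxx ✓), payload 010101.
Concatenate: 010011001100000010101 = 0x99815 (21 bits → U+99815).

U+99815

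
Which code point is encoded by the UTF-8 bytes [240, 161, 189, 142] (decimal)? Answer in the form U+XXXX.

U+21F4E

Leading byte 0xF0 = 11110000 matches 11110xxx → 4-byte sequence.
Byte 1: 0xF0 = 11110000, payload 000 (3 bits).
Byte 2: 0xA1 = 10100001 (10xxxxxx ✓), payload 100001.
Byte 3: 0xBD = 10111101 (10xxxxxx ✓), payload 111101.
Byte 4: 0x8E = 10001110 (10xxxxxx ✓), payload 001110.
Concatenate: 000100001111101001110 = 0x21F4E (21 bits → U+21F4E).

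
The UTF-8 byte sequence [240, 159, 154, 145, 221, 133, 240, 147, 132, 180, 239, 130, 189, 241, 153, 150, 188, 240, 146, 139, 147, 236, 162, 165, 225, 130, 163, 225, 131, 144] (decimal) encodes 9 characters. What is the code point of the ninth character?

Offset 0: leading byte 0xF0 = 11110000 → 4-byte char #1 = F0 9F 9A 91.
Offset 4: leading byte 0xDD = 11011101 → 2-byte char #2 = DD 85.
Offset 6: leading byte 0xF0 = 11110000 → 4-byte char #3 = F0 93 84 B4.
Offset 10: leading byte 0xEF = 11101111 → 3-byte char #4 = EF 82 BD.
Offset 13: leading byte 0xF1 = 11110001 → 4-byte char #5 = F1 99 96 BC.
Offset 17: leading byte 0xF0 = 11110000 → 4-byte char #6 = F0 92 8B 93.
Offset 21: leading byte 0xEC = 11101100 → 3-byte char #7 = EC A2 A5.
Offset 24: leading byte 0xE1 = 11100001 → 3-byte char #8 = E1 82 A3.
Offset 27: leading byte 0xE1 = 11100001 → 3-byte char #9 = E1 83 90.
Leading byte 0xE1 = 11100001 matches 1110xxxx → 3-byte sequence.
Byte 1: 0xE1 = 11100001, payload 0001 (4 bits).
Byte 2: 0x83 = 10000011 (10xxxxxx ✓), payload 000011.
Byte 3: 0x90 = 10010000 (10xxxxxx ✓), payload 010000.
Concatenate: 0001000011010000 = 0x10D0 (16 bits → U+10D0).

U+10D0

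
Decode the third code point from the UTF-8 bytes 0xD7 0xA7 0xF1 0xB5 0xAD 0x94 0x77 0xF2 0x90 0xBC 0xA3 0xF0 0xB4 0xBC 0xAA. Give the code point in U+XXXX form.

U+0077

Offset 0: leading byte 0xD7 = 11010111 → 2-byte char #1 = D7 A7.
Offset 2: leading byte 0xF1 = 11110001 → 4-byte char #2 = F1 B5 AD 94.
Offset 6: leading byte 0x77 = 01110111 → 1-byte char #3 = 77.
Leading byte 0x77 = 01110111 matches 0xxxxxxx → 1-byte sequence.
Byte 1: 0x77 = 01110111, payload 1110111 (7 bits).
Concatenate: 1110111 = 0x77 (7 bits → U+0077).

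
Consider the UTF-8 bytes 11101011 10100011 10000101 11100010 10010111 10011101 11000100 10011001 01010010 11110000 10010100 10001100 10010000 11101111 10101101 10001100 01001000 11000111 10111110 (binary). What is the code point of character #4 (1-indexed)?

U+0052

Offset 0: leading byte 0xEB = 11101011 → 3-byte char #1 = EB A3 85.
Offset 3: leading byte 0xE2 = 11100010 → 3-byte char #2 = E2 97 9D.
Offset 6: leading byte 0xC4 = 11000100 → 2-byte char #3 = C4 99.
Offset 8: leading byte 0x52 = 01010010 → 1-byte char #4 = 52.
Leading byte 0x52 = 01010010 matches 0xxxxxxx → 1-byte sequence.
Byte 1: 0x52 = 01010010, payload 1010010 (7 bits).
Concatenate: 1010010 = 0x52 (7 bits → U+0052).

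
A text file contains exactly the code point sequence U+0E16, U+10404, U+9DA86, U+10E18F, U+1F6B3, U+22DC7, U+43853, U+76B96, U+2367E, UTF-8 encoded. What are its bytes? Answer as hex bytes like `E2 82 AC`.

E0 B8 96 F0 90 90 84 F2 9D AA 86 F4 8E 86 8F F0 9F 9A B3 F0 A2 B7 87 F1 83 A1 93 F1 B6 AE 96 F0 A3 99 BE

U+0E16: 3-byte form → E0 B8 96.
U+10404: 4-byte form → F0 90 90 84.
U+9DA86: 4-byte form → F2 9D AA 86.
U+10E18F: 4-byte form → F4 8E 86 8F.
U+1F6B3: 4-byte form → F0 9F 9A B3.
U+22DC7: 4-byte form → F0 A2 B7 87.
U+43853: 4-byte form → F1 83 A1 93.
U+76B96: 4-byte form → F1 B6 AE 96.
U+2367E: 4-byte form → F0 A3 99 BE.
Concatenated (35 bytes): E0 B8 96 F0 90 90 84 F2 9D AA 86 F4 8E 86 8F F0 9F 9A B3 F0 A2 B7 87 F1 83 A1 93 F1 B6 AE 96 F0 A3 99 BE.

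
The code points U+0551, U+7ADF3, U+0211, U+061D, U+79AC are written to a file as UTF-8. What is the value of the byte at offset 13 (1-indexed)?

1-indexed offset 13 is 0-indexed offset 12.
U+0551 → 2-byte form D5 91 at offsets 0–1.
U+7ADF3 → 4-byte form F1 BA B7 B3 at offsets 2–5.
U+0211 → 2-byte form C8 91 at offsets 6–7.
U+061D → 2-byte form D8 9D at offsets 8–9.
U+79AC → 3-byte form E7 A6 AC at offsets 10–12.
Offset 12 falls in char 5's range; it's byte 3 of E7 A6 AC = 0xAC.

0xAC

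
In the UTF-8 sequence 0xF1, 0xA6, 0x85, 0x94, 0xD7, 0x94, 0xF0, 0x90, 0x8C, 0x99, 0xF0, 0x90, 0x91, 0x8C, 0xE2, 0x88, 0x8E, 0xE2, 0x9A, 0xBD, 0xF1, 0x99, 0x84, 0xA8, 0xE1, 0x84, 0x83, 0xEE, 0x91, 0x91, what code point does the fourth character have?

U+1044C

Offset 0: leading byte 0xF1 = 11110001 → 4-byte char #1 = F1 A6 85 94.
Offset 4: leading byte 0xD7 = 11010111 → 2-byte char #2 = D7 94.
Offset 6: leading byte 0xF0 = 11110000 → 4-byte char #3 = F0 90 8C 99.
Offset 10: leading byte 0xF0 = 11110000 → 4-byte char #4 = F0 90 91 8C.
Leading byte 0xF0 = 11110000 matches 11110xxx → 4-byte sequence.
Byte 1: 0xF0 = 11110000, payload 000 (3 bits).
Byte 2: 0x90 = 10010000 (10xxxxxx ✓), payload 010000.
Byte 3: 0x91 = 10010001 (10xxxxxx ✓), payload 010001.
Byte 4: 0x8C = 10001100 (10xxxxxx ✓), payload 001100.
Concatenate: 000010000010001001100 = 0x1044C (21 bits → U+1044C).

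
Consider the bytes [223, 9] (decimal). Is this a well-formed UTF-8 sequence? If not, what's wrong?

Leading byte 0xDF = 11011111 → 2-byte form.
Byte 2 is 0x09 = 00001001, which is not 10xxxxxx — expected a continuation byte.

invalid (non-continuation byte where continuation expected)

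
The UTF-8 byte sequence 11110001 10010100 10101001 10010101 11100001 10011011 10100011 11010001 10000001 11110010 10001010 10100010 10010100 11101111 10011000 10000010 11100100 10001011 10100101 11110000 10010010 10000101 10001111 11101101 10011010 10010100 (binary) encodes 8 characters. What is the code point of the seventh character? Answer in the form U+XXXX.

U+1214F

Offset 0: leading byte 0xF1 = 11110001 → 4-byte char #1 = F1 94 A9 95.
Offset 4: leading byte 0xE1 = 11100001 → 3-byte char #2 = E1 9B A3.
Offset 7: leading byte 0xD1 = 11010001 → 2-byte char #3 = D1 81.
Offset 9: leading byte 0xF2 = 11110010 → 4-byte char #4 = F2 8A A2 94.
Offset 13: leading byte 0xEF = 11101111 → 3-byte char #5 = EF 98 82.
Offset 16: leading byte 0xE4 = 11100100 → 3-byte char #6 = E4 8B A5.
Offset 19: leading byte 0xF0 = 11110000 → 4-byte char #7 = F0 92 85 8F.
Leading byte 0xF0 = 11110000 matches 11110xxx → 4-byte sequence.
Byte 1: 0xF0 = 11110000, payload 000 (3 bits).
Byte 2: 0x92 = 10010010 (10xxxxxx ✓), payload 010010.
Byte 3: 0x85 = 10000101 (10xxxxxx ✓), payload 000101.
Byte 4: 0x8F = 10001111 (10xxxxxx ✓), payload 001111.
Concatenate: 000010010000101001111 = 0x1214F (21 bits → U+1214F).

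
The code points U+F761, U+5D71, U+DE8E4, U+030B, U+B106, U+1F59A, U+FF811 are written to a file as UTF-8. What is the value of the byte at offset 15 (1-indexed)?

1-indexed offset 15 is 0-indexed offset 14.
U+F761 → 3-byte form EF 9D A1 at offsets 0–2.
U+5D71 → 3-byte form E5 B5 B1 at offsets 3–5.
U+DE8E4 → 4-byte form F3 9E A3 A4 at offsets 6–9.
U+030B → 2-byte form CC 8B at offsets 10–11.
U+B106 → 3-byte form EB 84 86 at offsets 12–14.
Offset 14 falls in char 5's range; it's byte 3 of EB 84 86 = 0x86.

0x86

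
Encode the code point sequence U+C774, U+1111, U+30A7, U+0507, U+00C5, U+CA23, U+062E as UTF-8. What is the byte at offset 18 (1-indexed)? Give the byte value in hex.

0xAE

1-indexed offset 18 is 0-indexed offset 17.
U+C774 → 3-byte form EC 9D B4 at offsets 0–2.
U+1111 → 3-byte form E1 84 91 at offsets 3–5.
U+30A7 → 3-byte form E3 82 A7 at offsets 6–8.
U+0507 → 2-byte form D4 87 at offsets 9–10.
U+00C5 → 2-byte form C3 85 at offsets 11–12.
U+CA23 → 3-byte form EC A8 A3 at offsets 13–15.
U+062E → 2-byte form D8 AE at offsets 16–17.
Offset 17 falls in char 7's range; it's byte 2 of D8 AE = 0xAE.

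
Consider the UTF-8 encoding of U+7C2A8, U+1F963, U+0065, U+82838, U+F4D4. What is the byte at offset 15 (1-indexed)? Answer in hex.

1-indexed offset 15 is 0-indexed offset 14.
U+7C2A8 → 4-byte form F1 BC 8A A8 at offsets 0–3.
U+1F963 → 4-byte form F0 9F A5 A3 at offsets 4–7.
U+0065 → 1-byte form 65 at offsets 8–8.
U+82838 → 4-byte form F2 82 A0 B8 at offsets 9–12.
U+F4D4 → 3-byte form EF 93 94 at offsets 13–15.
Offset 14 falls in char 5's range; it's byte 2 of EF 93 94 = 0x93.

0x93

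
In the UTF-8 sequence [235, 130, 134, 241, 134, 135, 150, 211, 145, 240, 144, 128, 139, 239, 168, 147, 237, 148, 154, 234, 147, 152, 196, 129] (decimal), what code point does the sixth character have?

Offset 0: leading byte 0xEB = 11101011 → 3-byte char #1 = EB 82 86.
Offset 3: leading byte 0xF1 = 11110001 → 4-byte char #2 = F1 86 87 96.
Offset 7: leading byte 0xD3 = 11010011 → 2-byte char #3 = D3 91.
Offset 9: leading byte 0xF0 = 11110000 → 4-byte char #4 = F0 90 80 8B.
Offset 13: leading byte 0xEF = 11101111 → 3-byte char #5 = EF A8 93.
Offset 16: leading byte 0xED = 11101101 → 3-byte char #6 = ED 94 9A.
Leading byte 0xED = 11101101 matches 1110xxxx → 3-byte sequence.
Byte 1: 0xED = 11101101, payload 1101 (4 bits).
Byte 2: 0x94 = 10010100 (10xxxxxx ✓), payload 010100.
Byte 3: 0x9A = 10011010 (10xxxxxx ✓), payload 011010.
Concatenate: 1101010100011010 = 0xD51A (16 bits → U+D51A).

U+D51A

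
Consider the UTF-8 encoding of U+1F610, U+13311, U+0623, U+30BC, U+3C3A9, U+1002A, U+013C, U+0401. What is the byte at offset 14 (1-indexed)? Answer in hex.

1-indexed offset 14 is 0-indexed offset 13.
U+1F610 → 4-byte form F0 9F 98 90 at offsets 0–3.
U+13311 → 4-byte form F0 93 8C 91 at offsets 4–7.
U+0623 → 2-byte form D8 A3 at offsets 8–9.
U+30BC → 3-byte form E3 82 BC at offsets 10–12.
U+3C3A9 → 4-byte form F0 BC 8E A9 at offsets 13–16.
Offset 13 falls in char 5's range; it's byte 1 of F0 BC 8E A9 = 0xF0.

0xF0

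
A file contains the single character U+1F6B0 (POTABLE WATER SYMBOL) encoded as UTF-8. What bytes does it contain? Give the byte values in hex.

U+1F6B0 = 0x1F6B0 = 128688 decimal. In range U+10000–U+10FFFF → 4-byte form: 11110xxx 10xxxxxx 10xxxxxx 10xxxxxx.
Binary (21 bits): 000011111011010110000.
Split 3+6+6+6: 000 | 011111 | 011010 | 110000.
Byte 1: 11110000 = 0xF0.
Byte 2: 10011111 = 0x9F.
Byte 3: 10011010 = 0x9A.
Byte 4: 10110000 = 0xB0.

F0 9F 9A B0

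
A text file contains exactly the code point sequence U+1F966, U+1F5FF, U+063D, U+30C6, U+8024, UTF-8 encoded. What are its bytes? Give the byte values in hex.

F0 9F A5 A6 F0 9F 97 BF D8 BD E3 83 86 E8 80 A4

U+1F966: 4-byte form → F0 9F A5 A6.
U+1F5FF: 4-byte form → F0 9F 97 BF.
U+063D: 2-byte form → D8 BD.
U+30C6: 3-byte form → E3 83 86.
U+8024: 3-byte form → E8 80 A4.
Concatenated (16 bytes): F0 9F A5 A6 F0 9F 97 BF D8 BD E3 83 86 E8 80 A4.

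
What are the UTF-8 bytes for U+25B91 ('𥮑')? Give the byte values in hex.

F0 A5 AE 91

U+25B91 = 0x25B91 = 154513 decimal. In range U+10000–U+10FFFF → 4-byte form: 11110xxx 10xxxxxx 10xxxxxx 10xxxxxx.
Binary (21 bits): 000100101101110010001.
Split 3+6+6+6: 000 | 100101 | 101110 | 010001.
Byte 1: 11110000 = 0xF0.
Byte 2: 10100101 = 0xA5.
Byte 3: 10101110 = 0xAE.
Byte 4: 10010001 = 0x91.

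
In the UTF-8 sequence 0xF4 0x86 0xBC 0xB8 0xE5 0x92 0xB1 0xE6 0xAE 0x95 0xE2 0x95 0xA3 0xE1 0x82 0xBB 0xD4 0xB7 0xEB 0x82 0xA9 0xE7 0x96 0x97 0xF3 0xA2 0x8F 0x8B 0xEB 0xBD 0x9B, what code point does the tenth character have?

Offset 0: leading byte 0xF4 = 11110100 → 4-byte char #1 = F4 86 BC B8.
Offset 4: leading byte 0xE5 = 11100101 → 3-byte char #2 = E5 92 B1.
Offset 7: leading byte 0xE6 = 11100110 → 3-byte char #3 = E6 AE 95.
Offset 10: leading byte 0xE2 = 11100010 → 3-byte char #4 = E2 95 A3.
Offset 13: leading byte 0xE1 = 11100001 → 3-byte char #5 = E1 82 BB.
Offset 16: leading byte 0xD4 = 11010100 → 2-byte char #6 = D4 B7.
Offset 18: leading byte 0xEB = 11101011 → 3-byte char #7 = EB 82 A9.
Offset 21: leading byte 0xE7 = 11100111 → 3-byte char #8 = E7 96 97.
Offset 24: leading byte 0xF3 = 11110011 → 4-byte char #9 = F3 A2 8F 8B.
Offset 28: leading byte 0xEB = 11101011 → 3-byte char #10 = EB BD 9B.
Leading byte 0xEB = 11101011 matches 1110xxxx → 3-byte sequence.
Byte 1: 0xEB = 11101011, payload 1011 (4 bits).
Byte 2: 0xBD = 10111101 (10xxxxxx ✓), payload 111101.
Byte 3: 0x9B = 10011011 (10xxxxxx ✓), payload 011011.
Concatenate: 1011111101011011 = 0xBF5B (16 bits → U+BF5B).

U+BF5B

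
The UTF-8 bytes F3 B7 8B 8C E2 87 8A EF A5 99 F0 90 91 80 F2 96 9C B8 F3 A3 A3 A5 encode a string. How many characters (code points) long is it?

Byte at offset 0: 0xF3 = 11110011 → 4-byte char (#1). Advance 4.
Byte at offset 4: 0xE2 = 11100010 → 3-byte char (#2). Advance 3.
Byte at offset 7: 0xEF = 11101111 → 3-byte char (#3). Advance 3.
Byte at offset 10: 0xF0 = 11110000 → 4-byte char (#4). Advance 4.
Byte at offset 14: 0xF2 = 11110010 → 4-byte char (#5). Advance 4.
Byte at offset 18: 0xF3 = 11110011 → 4-byte char (#6). Advance 4.
Reached end at offset 22 after 6 code points.

6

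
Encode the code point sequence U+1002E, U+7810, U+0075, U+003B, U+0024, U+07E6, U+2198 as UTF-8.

U+1002E: 4-byte form → F0 90 80 AE.
U+7810: 3-byte form → E7 A0 90.
U+0075: 1-byte form → 75.
U+003B: 1-byte form → 3B.
U+0024: 1-byte form → 24.
U+07E6: 2-byte form → DF A6.
U+2198: 3-byte form → E2 86 98.
Concatenated (15 bytes): F0 90 80 AE E7 A0 90 75 3B 24 DF A6 E2 86 98.

F0 90 80 AE E7 A0 90 75 3B 24 DF A6 E2 86 98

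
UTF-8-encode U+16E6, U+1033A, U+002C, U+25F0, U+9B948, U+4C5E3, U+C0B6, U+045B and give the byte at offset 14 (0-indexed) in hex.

U+16E6 → 3-byte form E1 9B A6 at offsets 0–2.
U+1033A → 4-byte form F0 90 8C BA at offsets 3–6.
U+002C → 1-byte form 2C at offsets 7–7.
U+25F0 → 3-byte form E2 97 B0 at offsets 8–10.
U+9B948 → 4-byte form F2 9B A5 88 at offsets 11–14.
Offset 14 falls in char 5's range; it's byte 4 of F2 9B A5 88 = 0x88.

0x88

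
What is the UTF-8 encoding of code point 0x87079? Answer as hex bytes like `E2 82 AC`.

F2 87 81 B9

U+87079 = 0x87079 = 553081 decimal. In range U+10000–U+10FFFF → 4-byte form: 11110xxx 10xxxxxx 10xxxxxx 10xxxxxx.
Binary (21 bits): 010000111000001111001.
Split 3+6+6+6: 010 | 000111 | 000001 | 111001.
Byte 1: 11110010 = 0xF2.
Byte 2: 10000111 = 0x87.
Byte 3: 10000001 = 0x81.
Byte 4: 10111001 = 0xB9.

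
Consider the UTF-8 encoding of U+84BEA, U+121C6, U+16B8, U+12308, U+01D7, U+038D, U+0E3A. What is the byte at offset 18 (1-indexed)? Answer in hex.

1-indexed offset 18 is 0-indexed offset 17.
U+84BEA → 4-byte form F2 84 AF AA at offsets 0–3.
U+121C6 → 4-byte form F0 92 87 86 at offsets 4–7.
U+16B8 → 3-byte form E1 9A B8 at offsets 8–10.
U+12308 → 4-byte form F0 92 8C 88 at offsets 11–14.
U+01D7 → 2-byte form C7 97 at offsets 15–16.
U+038D → 2-byte form CE 8D at offsets 17–18.
Offset 17 falls in char 6's range; it's byte 1 of CE 8D = 0xCE.

0xCE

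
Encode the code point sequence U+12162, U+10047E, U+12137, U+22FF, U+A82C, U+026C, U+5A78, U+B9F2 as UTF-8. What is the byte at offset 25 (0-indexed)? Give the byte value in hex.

U+12162 → 4-byte form F0 92 85 A2 at offsets 0–3.
U+10047E → 4-byte form F4 80 91 BE at offsets 4–7.
U+12137 → 4-byte form F0 92 84 B7 at offsets 8–11.
U+22FF → 3-byte form E2 8B BF at offsets 12–14.
U+A82C → 3-byte form EA A0 AC at offsets 15–17.
U+026C → 2-byte form C9 AC at offsets 18–19.
U+5A78 → 3-byte form E5 A9 B8 at offsets 20–22.
U+B9F2 → 3-byte form EB A7 B2 at offsets 23–25.
Offset 25 falls in char 8's range; it's byte 3 of EB A7 B2 = 0xB2.

0xB2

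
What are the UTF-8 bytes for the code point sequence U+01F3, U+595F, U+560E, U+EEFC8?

C7 B3 E5 A5 9F E5 98 8E F3 AE BF 88

U+01F3: 2-byte form → C7 B3.
U+595F: 3-byte form → E5 A5 9F.
U+560E: 3-byte form → E5 98 8E.
U+EEFC8: 4-byte form → F3 AE BF 88.
Concatenated (12 bytes): C7 B3 E5 A5 9F E5 98 8E F3 AE BF 88.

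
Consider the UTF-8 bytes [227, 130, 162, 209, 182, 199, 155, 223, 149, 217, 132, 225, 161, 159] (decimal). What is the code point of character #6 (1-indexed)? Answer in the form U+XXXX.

Offset 0: leading byte 0xE3 = 11100011 → 3-byte char #1 = E3 82 A2.
Offset 3: leading byte 0xD1 = 11010001 → 2-byte char #2 = D1 B6.
Offset 5: leading byte 0xC7 = 11000111 → 2-byte char #3 = C7 9B.
Offset 7: leading byte 0xDF = 11011111 → 2-byte char #4 = DF 95.
Offset 9: leading byte 0xD9 = 11011001 → 2-byte char #5 = D9 84.
Offset 11: leading byte 0xE1 = 11100001 → 3-byte char #6 = E1 A1 9F.
Leading byte 0xE1 = 11100001 matches 1110xxxx → 3-byte sequence.
Byte 1: 0xE1 = 11100001, payload 0001 (4 bits).
Byte 2: 0xA1 = 10100001 (10xxxxxx ✓), payload 100001.
Byte 3: 0x9F = 10011111 (10xxxxxx ✓), payload 011111.
Concatenate: 0001100001011111 = 0x185F (16 bits → U+185F).

U+185F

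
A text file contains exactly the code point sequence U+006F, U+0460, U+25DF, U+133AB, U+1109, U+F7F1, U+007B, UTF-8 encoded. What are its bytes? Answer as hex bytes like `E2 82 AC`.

U+006F: 1-byte form → 6F.
U+0460: 2-byte form → D1 A0.
U+25DF: 3-byte form → E2 97 9F.
U+133AB: 4-byte form → F0 93 8E AB.
U+1109: 3-byte form → E1 84 89.
U+F7F1: 3-byte form → EF 9F B1.
U+007B: 1-byte form → 7B.
Concatenated (17 bytes): 6F D1 A0 E2 97 9F F0 93 8E AB E1 84 89 EF 9F B1 7B.

6F D1 A0 E2 97 9F F0 93 8E AB E1 84 89 EF 9F B1 7B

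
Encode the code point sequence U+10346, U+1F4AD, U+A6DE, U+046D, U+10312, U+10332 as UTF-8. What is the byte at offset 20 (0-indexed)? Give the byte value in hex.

0xB2

U+10346 → 4-byte form F0 90 8D 86 at offsets 0–3.
U+1F4AD → 4-byte form F0 9F 92 AD at offsets 4–7.
U+A6DE → 3-byte form EA 9B 9E at offsets 8–10.
U+046D → 2-byte form D1 AD at offsets 11–12.
U+10312 → 4-byte form F0 90 8C 92 at offsets 13–16.
U+10332 → 4-byte form F0 90 8C B2 at offsets 17–20.
Offset 20 falls in char 6's range; it's byte 4 of F0 90 8C B2 = 0xB2.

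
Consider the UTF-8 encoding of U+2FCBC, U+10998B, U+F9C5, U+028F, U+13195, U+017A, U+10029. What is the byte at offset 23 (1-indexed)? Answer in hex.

1-indexed offset 23 is 0-indexed offset 22.
U+2FCBC → 4-byte form F0 AF B2 BC at offsets 0–3.
U+10998B → 4-byte form F4 89 A6 8B at offsets 4–7.
U+F9C5 → 3-byte form EF A7 85 at offsets 8–10.
U+028F → 2-byte form CA 8F at offsets 11–12.
U+13195 → 4-byte form F0 93 86 95 at offsets 13–16.
U+017A → 2-byte form C5 BA at offsets 17–18.
U+10029 → 4-byte form F0 90 80 A9 at offsets 19–22.
Offset 22 falls in char 7's range; it's byte 4 of F0 90 80 A9 = 0xA9.

0xA9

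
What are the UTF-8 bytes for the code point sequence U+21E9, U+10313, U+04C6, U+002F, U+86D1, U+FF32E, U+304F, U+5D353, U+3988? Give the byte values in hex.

E2 87 A9 F0 90 8C 93 D3 86 2F E8 9B 91 F3 BF 8C AE E3 81 8F F1 9D 8D 93 E3 A6 88

U+21E9: 3-byte form → E2 87 A9.
U+10313: 4-byte form → F0 90 8C 93.
U+04C6: 2-byte form → D3 86.
U+002F: 1-byte form → 2F.
U+86D1: 3-byte form → E8 9B 91.
U+FF32E: 4-byte form → F3 BF 8C AE.
U+304F: 3-byte form → E3 81 8F.
U+5D353: 4-byte form → F1 9D 8D 93.
U+3988: 3-byte form → E3 A6 88.
Concatenated (27 bytes): E2 87 A9 F0 90 8C 93 D3 86 2F E8 9B 91 F3 BF 8C AE E3 81 8F F1 9D 8D 93 E3 A6 88.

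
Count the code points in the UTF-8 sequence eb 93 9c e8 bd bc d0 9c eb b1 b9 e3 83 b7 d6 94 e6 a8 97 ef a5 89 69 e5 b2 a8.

10

Byte at offset 0: 0xEB = 11101011 → 3-byte char (#1). Advance 3.
Byte at offset 3: 0xE8 = 11101000 → 3-byte char (#2). Advance 3.
Byte at offset 6: 0xD0 = 11010000 → 2-byte char (#3). Advance 2.
Byte at offset 8: 0xEB = 11101011 → 3-byte char (#4). Advance 3.
Byte at offset 11: 0xE3 = 11100011 → 3-byte char (#5). Advance 3.
Byte at offset 14: 0xD6 = 11010110 → 2-byte char (#6). Advance 2.
Byte at offset 16: 0xE6 = 11100110 → 3-byte char (#7). Advance 3.
Byte at offset 19: 0xEF = 11101111 → 3-byte char (#8). Advance 3.
Byte at offset 22: 0x69 = 01101001 → 1-byte char (#9). Advance 1.
Byte at offset 23: 0xE5 = 11100101 → 3-byte char (#10). Advance 3.
Reached end at offset 26 after 10 code points.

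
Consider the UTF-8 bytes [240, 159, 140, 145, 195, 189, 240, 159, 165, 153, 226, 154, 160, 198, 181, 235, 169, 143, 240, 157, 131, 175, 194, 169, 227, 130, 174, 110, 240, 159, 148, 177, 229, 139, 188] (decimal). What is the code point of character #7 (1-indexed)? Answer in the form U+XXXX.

Offset 0: leading byte 0xF0 = 11110000 → 4-byte char #1 = F0 9F 8C 91.
Offset 4: leading byte 0xC3 = 11000011 → 2-byte char #2 = C3 BD.
Offset 6: leading byte 0xF0 = 11110000 → 4-byte char #3 = F0 9F A5 99.
Offset 10: leading byte 0xE2 = 11100010 → 3-byte char #4 = E2 9A A0.
Offset 13: leading byte 0xC6 = 11000110 → 2-byte char #5 = C6 B5.
Offset 15: leading byte 0xEB = 11101011 → 3-byte char #6 = EB A9 8F.
Offset 18: leading byte 0xF0 = 11110000 → 4-byte char #7 = F0 9D 83 AF.
Leading byte 0xF0 = 11110000 matches 11110xxx → 4-byte sequence.
Byte 1: 0xF0 = 11110000, payload 000 (3 bits).
Byte 2: 0x9D = 10011101 (10xxxxxx ✓), payload 011101.
Byte 3: 0x83 = 10000011 (10xxxxxx ✓), payload 000011.
Byte 4: 0xAF = 10101111 (10xxxxxx ✓), payload 101111.
Concatenate: 000011101000011101111 = 0x1D0EF (21 bits → U+1D0EF).

U+1D0EF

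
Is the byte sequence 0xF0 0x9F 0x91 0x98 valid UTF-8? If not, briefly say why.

valid

Leading byte 0xF0 = 11110000 → 4-byte form.
Continuation bytes 0x9F=10011111, 0x91=10010001, 0x98=10011000 all match 10xxxxxx.
Decoded value 0x1F458 is ≥ 0x10000 (shortest form) and not a surrogate.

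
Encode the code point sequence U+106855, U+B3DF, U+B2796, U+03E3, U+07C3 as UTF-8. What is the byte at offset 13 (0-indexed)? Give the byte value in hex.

U+106855 → 4-byte form F4 86 A1 95 at offsets 0–3.
U+B3DF → 3-byte form EB 8F 9F at offsets 4–6.
U+B2796 → 4-byte form F2 B2 9E 96 at offsets 7–10.
U+03E3 → 2-byte form CF A3 at offsets 11–12.
U+07C3 → 2-byte form DF 83 at offsets 13–14.
Offset 13 falls in char 5's range; it's byte 1 of DF 83 = 0xDF.

0xDF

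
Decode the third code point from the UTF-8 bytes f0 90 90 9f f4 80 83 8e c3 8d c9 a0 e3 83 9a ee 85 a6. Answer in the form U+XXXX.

U+00CD

Offset 0: leading byte 0xF0 = 11110000 → 4-byte char #1 = F0 90 90 9F.
Offset 4: leading byte 0xF4 = 11110100 → 4-byte char #2 = F4 80 83 8E.
Offset 8: leading byte 0xC3 = 11000011 → 2-byte char #3 = C3 8D.
Leading byte 0xC3 = 11000011 matches 110xxxxx → 2-byte sequence.
Byte 1: 0xC3 = 11000011, payload 00011 (5 bits).
Byte 2: 0x8D = 10001101 (10xxxxxx ✓), payload 001101.
Concatenate: 00011001101 = 0xCD (11 bits → U+00CD).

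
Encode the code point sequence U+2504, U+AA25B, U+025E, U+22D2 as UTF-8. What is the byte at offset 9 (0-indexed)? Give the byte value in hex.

0xE2

U+2504 → 3-byte form E2 94 84 at offsets 0–2.
U+AA25B → 4-byte form F2 AA 89 9B at offsets 3–6.
U+025E → 2-byte form C9 9E at offsets 7–8.
U+22D2 → 3-byte form E2 8B 92 at offsets 9–11.
Offset 9 falls in char 4's range; it's byte 1 of E2 8B 92 = 0xE2.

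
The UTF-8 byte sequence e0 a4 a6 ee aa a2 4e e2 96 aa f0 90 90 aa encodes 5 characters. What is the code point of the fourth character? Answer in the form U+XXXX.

U+25AA

Offset 0: leading byte 0xE0 = 11100000 → 3-byte char #1 = E0 A4 A6.
Offset 3: leading byte 0xEE = 11101110 → 3-byte char #2 = EE AA A2.
Offset 6: leading byte 0x4E = 01001110 → 1-byte char #3 = 4E.
Offset 7: leading byte 0xE2 = 11100010 → 3-byte char #4 = E2 96 AA.
Leading byte 0xE2 = 11100010 matches 1110xxxx → 3-byte sequence.
Byte 1: 0xE2 = 11100010, payload 0010 (4 bits).
Byte 2: 0x96 = 10010110 (10xxxxxx ✓), payload 010110.
Byte 3: 0xAA = 10101010 (10xxxxxx ✓), payload 101010.
Concatenate: 0010010110101010 = 0x25AA (16 bits → U+25AA).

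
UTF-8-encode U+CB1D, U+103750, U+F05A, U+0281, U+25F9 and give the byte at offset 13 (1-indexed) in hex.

1-indexed offset 13 is 0-indexed offset 12.
U+CB1D → 3-byte form EC AC 9D at offsets 0–2.
U+103750 → 4-byte form F4 83 9D 90 at offsets 3–6.
U+F05A → 3-byte form EF 81 9A at offsets 7–9.
U+0281 → 2-byte form CA 81 at offsets 10–11.
U+25F9 → 3-byte form E2 97 B9 at offsets 12–14.
Offset 12 falls in char 5's range; it's byte 1 of E2 97 B9 = 0xE2.

0xE2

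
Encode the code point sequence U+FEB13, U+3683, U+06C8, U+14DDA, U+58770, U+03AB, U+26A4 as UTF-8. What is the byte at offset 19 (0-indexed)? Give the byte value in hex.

U+FEB13 → 4-byte form F3 BE AC 93 at offsets 0–3.
U+3683 → 3-byte form E3 9A 83 at offsets 4–6.
U+06C8 → 2-byte form DB 88 at offsets 7–8.
U+14DDA → 4-byte form F0 94 B7 9A at offsets 9–12.
U+58770 → 4-byte form F1 98 9D B0 at offsets 13–16.
U+03AB → 2-byte form CE AB at offsets 17–18.
U+26A4 → 3-byte form E2 9A A4 at offsets 19–21.
Offset 19 falls in char 7's range; it's byte 1 of E2 9A A4 = 0xE2.

0xE2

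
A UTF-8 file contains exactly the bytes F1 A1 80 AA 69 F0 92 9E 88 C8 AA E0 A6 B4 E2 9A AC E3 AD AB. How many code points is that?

Byte at offset 0: 0xF1 = 11110001 → 4-byte char (#1). Advance 4.
Byte at offset 4: 0x69 = 01101001 → 1-byte char (#2). Advance 1.
Byte at offset 5: 0xF0 = 11110000 → 4-byte char (#3). Advance 4.
Byte at offset 9: 0xC8 = 11001000 → 2-byte char (#4). Advance 2.
Byte at offset 11: 0xE0 = 11100000 → 3-byte char (#5). Advance 3.
Byte at offset 14: 0xE2 = 11100010 → 3-byte char (#6). Advance 3.
Byte at offset 17: 0xE3 = 11100011 → 3-byte char (#7). Advance 3.
Reached end at offset 20 after 7 code points.

7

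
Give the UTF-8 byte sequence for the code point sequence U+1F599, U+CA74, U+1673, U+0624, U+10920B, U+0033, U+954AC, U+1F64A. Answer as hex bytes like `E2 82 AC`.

F0 9F 96 99 EC A9 B4 E1 99 B3 D8 A4 F4 89 88 8B 33 F2 95 92 AC F0 9F 99 8A

U+1F599: 4-byte form → F0 9F 96 99.
U+CA74: 3-byte form → EC A9 B4.
U+1673: 3-byte form → E1 99 B3.
U+0624: 2-byte form → D8 A4.
U+10920B: 4-byte form → F4 89 88 8B.
U+0033: 1-byte form → 33.
U+954AC: 4-byte form → F2 95 92 AC.
U+1F64A: 4-byte form → F0 9F 99 8A.
Concatenated (25 bytes): F0 9F 96 99 EC A9 B4 E1 99 B3 D8 A4 F4 89 88 8B 33 F2 95 92 AC F0 9F 99 8A.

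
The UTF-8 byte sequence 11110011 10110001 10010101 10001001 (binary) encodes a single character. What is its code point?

U+F1549

Leading byte 0xF3 = 11110011 matches 11110xxx → 4-byte sequence.
Byte 1: 0xF3 = 11110011, payload 011 (3 bits).
Byte 2: 0xB1 = 10110001 (10xxxxxx ✓), payload 110001.
Byte 3: 0x95 = 10010101 (10xxxxxx ✓), payload 010101.
Byte 4: 0x89 = 10001001 (10xxxxxx ✓), payload 001001.
Concatenate: 011110001010101001001 = 0xF1549 (21 bits → U+F1549).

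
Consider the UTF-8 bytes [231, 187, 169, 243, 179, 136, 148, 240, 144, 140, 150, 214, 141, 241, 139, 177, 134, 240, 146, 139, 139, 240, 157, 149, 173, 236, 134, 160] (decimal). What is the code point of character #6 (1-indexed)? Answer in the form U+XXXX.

Offset 0: leading byte 0xE7 = 11100111 → 3-byte char #1 = E7 BB A9.
Offset 3: leading byte 0xF3 = 11110011 → 4-byte char #2 = F3 B3 88 94.
Offset 7: leading byte 0xF0 = 11110000 → 4-byte char #3 = F0 90 8C 96.
Offset 11: leading byte 0xD6 = 11010110 → 2-byte char #4 = D6 8D.
Offset 13: leading byte 0xF1 = 11110001 → 4-byte char #5 = F1 8B B1 86.
Offset 17: leading byte 0xF0 = 11110000 → 4-byte char #6 = F0 92 8B 8B.
Leading byte 0xF0 = 11110000 matches 11110xxx → 4-byte sequence.
Byte 1: 0xF0 = 11110000, payload 000 (3 bits).
Byte 2: 0x92 = 10010010 (10xxxxxx ✓), payload 010010.
Byte 3: 0x8B = 10001011 (10xxxxxx ✓), payload 001011.
Byte 4: 0x8B = 10001011 (10xxxxxx ✓), payload 001011.
Concatenate: 000010010001011001011 = 0x122CB (21 bits → U+122CB).

U+122CB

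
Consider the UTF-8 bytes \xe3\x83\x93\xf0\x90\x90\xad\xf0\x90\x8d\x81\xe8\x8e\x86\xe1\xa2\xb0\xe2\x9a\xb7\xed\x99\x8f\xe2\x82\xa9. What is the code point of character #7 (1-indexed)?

Offset 0: leading byte 0xE3 = 11100011 → 3-byte char #1 = E3 83 93.
Offset 3: leading byte 0xF0 = 11110000 → 4-byte char #2 = F0 90 90 AD.
Offset 7: leading byte 0xF0 = 11110000 → 4-byte char #3 = F0 90 8D 81.
Offset 11: leading byte 0xE8 = 11101000 → 3-byte char #4 = E8 8E 86.
Offset 14: leading byte 0xE1 = 11100001 → 3-byte char #5 = E1 A2 B0.
Offset 17: leading byte 0xE2 = 11100010 → 3-byte char #6 = E2 9A B7.
Offset 20: leading byte 0xED = 11101101 → 3-byte char #7 = ED 99 8F.
Leading byte 0xED = 11101101 matches 1110xxxx → 3-byte sequence.
Byte 1: 0xED = 11101101, payload 1101 (4 bits).
Byte 2: 0x99 = 10011001 (10xxxxxx ✓), payload 011001.
Byte 3: 0x8F = 10001111 (10xxxxxx ✓), payload 001111.
Concatenate: 1101011001001111 = 0xD64F (16 bits → U+D64F).

U+D64F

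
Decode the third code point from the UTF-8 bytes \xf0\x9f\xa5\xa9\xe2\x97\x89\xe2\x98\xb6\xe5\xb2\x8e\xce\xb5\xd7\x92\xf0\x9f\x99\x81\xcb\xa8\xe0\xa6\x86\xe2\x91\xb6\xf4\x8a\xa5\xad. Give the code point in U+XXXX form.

U+2636

Offset 0: leading byte 0xF0 = 11110000 → 4-byte char #1 = F0 9F A5 A9.
Offset 4: leading byte 0xE2 = 11100010 → 3-byte char #2 = E2 97 89.
Offset 7: leading byte 0xE2 = 11100010 → 3-byte char #3 = E2 98 B6.
Leading byte 0xE2 = 11100010 matches 1110xxxx → 3-byte sequence.
Byte 1: 0xE2 = 11100010, payload 0010 (4 bits).
Byte 2: 0x98 = 10011000 (10xxxxxx ✓), payload 011000.
Byte 3: 0xB6 = 10110110 (10xxxxxx ✓), payload 110110.
Concatenate: 0010011000110110 = 0x2636 (16 bits → U+2636).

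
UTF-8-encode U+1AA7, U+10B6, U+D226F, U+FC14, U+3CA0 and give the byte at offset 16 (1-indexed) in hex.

1-indexed offset 16 is 0-indexed offset 15.
U+1AA7 → 3-byte form E1 AA A7 at offsets 0–2.
U+10B6 → 3-byte form E1 82 B6 at offsets 3–5.
U+D226F → 4-byte form F3 92 89 AF at offsets 6–9.
U+FC14 → 3-byte form EF B0 94 at offsets 10–12.
U+3CA0 → 3-byte form E3 B2 A0 at offsets 13–15.
Offset 15 falls in char 5's range; it's byte 3 of E3 B2 A0 = 0xA0.

0xA0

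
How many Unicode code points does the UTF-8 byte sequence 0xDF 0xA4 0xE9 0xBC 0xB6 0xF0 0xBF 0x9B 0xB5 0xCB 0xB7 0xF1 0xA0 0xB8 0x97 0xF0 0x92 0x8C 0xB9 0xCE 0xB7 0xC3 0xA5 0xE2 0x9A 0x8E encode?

9

Byte at offset 0: 0xDF = 11011111 → 2-byte char (#1). Advance 2.
Byte at offset 2: 0xE9 = 11101001 → 3-byte char (#2). Advance 3.
Byte at offset 5: 0xF0 = 11110000 → 4-byte char (#3). Advance 4.
Byte at offset 9: 0xCB = 11001011 → 2-byte char (#4). Advance 2.
Byte at offset 11: 0xF1 = 11110001 → 4-byte char (#5). Advance 4.
Byte at offset 15: 0xF0 = 11110000 → 4-byte char (#6). Advance 4.
Byte at offset 19: 0xCE = 11001110 → 2-byte char (#7). Advance 2.
Byte at offset 21: 0xC3 = 11000011 → 2-byte char (#8). Advance 2.
Byte at offset 23: 0xE2 = 11100010 → 3-byte char (#9). Advance 3.
Reached end at offset 26 after 9 code points.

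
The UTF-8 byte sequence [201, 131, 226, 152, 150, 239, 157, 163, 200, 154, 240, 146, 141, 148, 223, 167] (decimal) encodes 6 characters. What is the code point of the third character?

Offset 0: leading byte 0xC9 = 11001001 → 2-byte char #1 = C9 83.
Offset 2: leading byte 0xE2 = 11100010 → 3-byte char #2 = E2 98 96.
Offset 5: leading byte 0xEF = 11101111 → 3-byte char #3 = EF 9D A3.
Leading byte 0xEF = 11101111 matches 1110xxxx → 3-byte sequence.
Byte 1: 0xEF = 11101111, payload 1111 (4 bits).
Byte 2: 0x9D = 10011101 (10xxxxxx ✓), payload 011101.
Byte 3: 0xA3 = 10100011 (10xxxxxx ✓), payload 100011.
Concatenate: 1111011101100011 = 0xF763 (16 bits → U+F763).

U+F763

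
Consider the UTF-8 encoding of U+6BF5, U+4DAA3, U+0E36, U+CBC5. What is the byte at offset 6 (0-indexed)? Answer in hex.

U+6BF5 → 3-byte form E6 AF B5 at offsets 0–2.
U+4DAA3 → 4-byte form F1 8D AA A3 at offsets 3–6.
Offset 6 falls in char 2's range; it's byte 4 of F1 8D AA A3 = 0xA3.

0xA3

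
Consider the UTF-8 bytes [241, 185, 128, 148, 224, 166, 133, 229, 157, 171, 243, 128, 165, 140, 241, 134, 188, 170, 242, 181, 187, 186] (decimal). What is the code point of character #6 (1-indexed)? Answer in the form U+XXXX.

U+B5EFA

Offset 0: leading byte 0xF1 = 11110001 → 4-byte char #1 = F1 B9 80 94.
Offset 4: leading byte 0xE0 = 11100000 → 3-byte char #2 = E0 A6 85.
Offset 7: leading byte 0xE5 = 11100101 → 3-byte char #3 = E5 9D AB.
Offset 10: leading byte 0xF3 = 11110011 → 4-byte char #4 = F3 80 A5 8C.
Offset 14: leading byte 0xF1 = 11110001 → 4-byte char #5 = F1 86 BC AA.
Offset 18: leading byte 0xF2 = 11110010 → 4-byte char #6 = F2 B5 BB BA.
Leading byte 0xF2 = 11110010 matches 11110xxx → 4-byte sequence.
Byte 1: 0xF2 = 11110010, payload 010 (3 bits).
Byte 2: 0xB5 = 10110101 (10xxxxxx ✓), payload 110101.
Byte 3: 0xBB = 10111011 (10xxxxxx ✓), payload 111011.
Byte 4: 0xBA = 10111010 (10xxxxxx ✓), payload 111010.
Concatenate: 010110101111011111010 = 0xB5EFA (21 bits → U+B5EFA).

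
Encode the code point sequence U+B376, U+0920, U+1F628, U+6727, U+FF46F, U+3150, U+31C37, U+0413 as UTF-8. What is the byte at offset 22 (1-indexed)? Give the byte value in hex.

1-indexed offset 22 is 0-indexed offset 21.
U+B376 → 3-byte form EB 8D B6 at offsets 0–2.
U+0920 → 3-byte form E0 A4 A0 at offsets 3–5.
U+1F628 → 4-byte form F0 9F 98 A8 at offsets 6–9.
U+6727 → 3-byte form E6 9C A7 at offsets 10–12.
U+FF46F → 4-byte form F3 BF 91 AF at offsets 13–16.
U+3150 → 3-byte form E3 85 90 at offsets 17–19.
U+31C37 → 4-byte form F0 B1 B0 B7 at offsets 20–23.
Offset 21 falls in char 7's range; it's byte 2 of F0 B1 B0 B7 = 0xB1.

0xB1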